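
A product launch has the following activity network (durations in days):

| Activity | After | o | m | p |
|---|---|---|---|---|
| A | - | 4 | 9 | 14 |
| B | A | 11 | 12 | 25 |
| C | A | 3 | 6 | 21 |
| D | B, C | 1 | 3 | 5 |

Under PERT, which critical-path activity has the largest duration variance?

te_A = (4 + 4·9 + 14)/6 = 54/6 = 9; σ²_A = ((14−4)/6)² = 2.778
te_B = (11 + 4·12 + 25)/6 = 84/6 = 14; σ²_B = ((25−11)/6)² = 5.444
te_C = (3 + 4·6 + 21)/6 = 48/6 = 8; σ²_C = ((21−3)/6)² = 9.000
te_D = (1 + 4·3 + 5)/6 = 18/6 = 3; σ²_D = ((5−1)/6)² = 0.444

Forward pass:
ES_A = 0; EF_A = 9
ES_B = 9; EF_B = 9+14 = 23
ES_C = 9; EF_C = 9+8 = 17
ES_D = max(EF_B=23, EF_C=17) = 23; EF_D = 23+3 = 26
Expected project duration μ = 26 days. Critical path: A → B → D.

Variances on critical path: σ²_A=2.778, σ²_B=5.444, σ²_D=0.444.
Largest is σ²_B = 5.444.

B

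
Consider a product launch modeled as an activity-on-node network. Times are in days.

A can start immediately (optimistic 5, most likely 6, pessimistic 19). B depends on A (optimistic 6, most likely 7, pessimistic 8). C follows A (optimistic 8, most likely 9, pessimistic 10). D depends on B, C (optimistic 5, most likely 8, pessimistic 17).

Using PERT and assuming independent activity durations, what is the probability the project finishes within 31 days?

0.947

te_A = (5 + 4·6 + 19)/6 = 48/6 = 8; σ²_A = ((19−5)/6)² = 5.444
te_B = (6 + 4·7 + 8)/6 = 42/6 = 7; σ²_B = ((8−6)/6)² = 0.111
te_C = (8 + 4·9 + 10)/6 = 54/6 = 9; σ²_C = ((10−8)/6)² = 0.111
te_D = (5 + 4·8 + 17)/6 = 54/6 = 9; σ²_D = ((17−5)/6)² = 4.000

Forward pass:
ES_A = 0; EF_A = 8
ES_B = 8; EF_B = 8+7 = 15
ES_C = 8; EF_C = 8+9 = 17
ES_D = max(EF_B=15, EF_C=17) = 17; EF_D = 17+9 = 26
Expected project duration μ = 26 days. Critical path: A → C → D.

Variance along critical path = 5.444 + 0.111 + 4.000 = 9.556; σ = √9.556 = 3.091 days.
Z = (31 − 26) / 3.091 = 1.617
P(T ≤ 31) = Φ(1.617) ≈ 0.947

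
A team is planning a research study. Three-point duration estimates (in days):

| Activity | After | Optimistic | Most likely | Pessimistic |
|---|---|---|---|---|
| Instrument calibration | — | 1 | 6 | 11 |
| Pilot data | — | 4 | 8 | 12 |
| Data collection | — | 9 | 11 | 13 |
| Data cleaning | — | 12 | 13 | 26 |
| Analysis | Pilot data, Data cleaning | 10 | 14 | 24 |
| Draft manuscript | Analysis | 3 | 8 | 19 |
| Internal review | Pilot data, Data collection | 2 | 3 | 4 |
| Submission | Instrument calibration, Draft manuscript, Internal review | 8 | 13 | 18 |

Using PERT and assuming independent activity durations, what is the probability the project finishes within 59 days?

te_Instrument calibration = (1 + 4·6 + 11)/6 = 36/6 = 6; σ²_Instrument calibration = ((11−1)/6)² = 2.778
te_Pilot data = (4 + 4·8 + 12)/6 = 48/6 = 8; σ²_Pilot data = ((12−4)/6)² = 1.778
te_Data collection = (9 + 4·11 + 13)/6 = 66/6 = 11; σ²_Data collection = ((13−9)/6)² = 0.444
te_Data cleaning = (12 + 4·13 + 26)/6 = 90/6 = 15; σ²_Data cleaning = ((26−12)/6)² = 5.444
te_Analysis = (10 + 4·14 + 24)/6 = 90/6 = 15; σ²_Analysis = ((24−10)/6)² = 5.444
te_Draft manuscript = (3 + 4·8 + 19)/6 = 54/6 = 9; σ²_Draft manuscript = ((19−3)/6)² = 7.111
te_Internal review = (2 + 4·3 + 4)/6 = 18/6 = 3; σ²_Internal review = ((4−2)/6)² = 0.111
te_Submission = (8 + 4·13 + 18)/6 = 78/6 = 13; σ²_Submission = ((18−8)/6)² = 2.778

Forward pass:
ES_Instrument calibration = 0; EF_Instrument calibration = 6
ES_Pilot data = 0; EF_Pilot data = 8
ES_Data collection = 0; EF_Data collection = 11
ES_Data cleaning = 0; EF_Data cleaning = 15
ES_Analysis = max(EF_Pilot data=8, EF_Data cleaning=15) = 15; EF_Analysis = 15+15 = 30
ES_Draft manuscript = 30; EF_Draft manuscript = 30+9 = 39
ES_Internal review = max(EF_Pilot data=8, EF_Data collection=11) = 11; EF_Internal review = 11+3 = 14
ES_Submission = max(EF_Instrument calibration=6, EF_Draft manuscript=39, EF_Internal review=14) = 39; EF_Submission = 39+13 = 52
Expected project duration μ = 52 days. Critical path: Data cleaning → Analysis → Draft manuscript → Submission.

Variance along critical path = 5.444 + 5.444 + 7.111 + 2.778 = 20.778; σ = √20.778 = 4.558 days.
Z = (59 − 52) / 4.558 = 1.536
P(T ≤ 59) = Φ(1.536) ≈ 0.938

0.938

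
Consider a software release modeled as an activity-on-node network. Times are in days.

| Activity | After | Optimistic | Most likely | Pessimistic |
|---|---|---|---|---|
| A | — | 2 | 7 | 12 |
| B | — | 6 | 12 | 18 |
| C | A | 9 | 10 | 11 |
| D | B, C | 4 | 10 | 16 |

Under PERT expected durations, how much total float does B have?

te_A = (2 + 4·7 + 12)/6 = 42/6 = 7
te_B = (6 + 4·12 + 18)/6 = 72/6 = 12
te_C = (9 + 4·10 + 11)/6 = 60/6 = 10
te_D = (4 + 4·10 + 16)/6 = 60/6 = 10

Forward pass:
ES_A = 0; EF_A = 7
ES_B = 0; EF_B = 12
ES_C = 7; EF_C = 7+10 = 17
ES_D = max(EF_B=12, EF_C=17) = 17; EF_D = 17+10 = 27
Expected project duration μ = 27 days. Critical path: A → C → D.

Backward pass:
LF_D = 27; LS_D = 27−10 = 17
LF_C = LS_D = 17; LS_C = 17−10 = 7
LF_B = LS_D = 17; LS_B = 17−12 = 5
LF_A = LS_C = 7; LS_A = 7−7 = 0
Slack_B = LS_B − ES_B = 5 − 0 = 5

5 days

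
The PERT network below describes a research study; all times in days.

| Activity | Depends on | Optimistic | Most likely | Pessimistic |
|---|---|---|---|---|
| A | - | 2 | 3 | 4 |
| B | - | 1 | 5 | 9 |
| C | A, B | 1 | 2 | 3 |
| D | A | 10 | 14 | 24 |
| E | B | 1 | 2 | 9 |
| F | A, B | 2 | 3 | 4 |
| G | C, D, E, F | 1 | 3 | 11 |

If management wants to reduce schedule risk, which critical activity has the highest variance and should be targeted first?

D

te_A = (2 + 4·3 + 4)/6 = 18/6 = 3; σ²_A = ((4−2)/6)² = 0.111
te_B = (1 + 4·5 + 9)/6 = 30/6 = 5; σ²_B = ((9−1)/6)² = 1.778
te_C = (1 + 4·2 + 3)/6 = 12/6 = 2; σ²_C = ((3−1)/6)² = 0.111
te_D = (10 + 4·14 + 24)/6 = 90/6 = 15; σ²_D = ((24−10)/6)² = 5.444
te_E = (1 + 4·2 + 9)/6 = 18/6 = 3; σ²_E = ((9−1)/6)² = 1.778
te_F = (2 + 4·3 + 4)/6 = 18/6 = 3; σ²_F = ((4−2)/6)² = 0.111
te_G = (1 + 4·3 + 11)/6 = 24/6 = 4; σ²_G = ((11−1)/6)² = 2.778

Forward pass:
ES_A = 0; EF_A = 3
ES_B = 0; EF_B = 5
ES_C = max(EF_A=3, EF_B=5) = 5; EF_C = 5+2 = 7
ES_D = 3; EF_D = 3+15 = 18
ES_E = 5; EF_E = 5+3 = 8
ES_F = max(EF_A=3, EF_B=5) = 5; EF_F = 5+3 = 8
ES_G = max(EF_C=7, EF_D=18, EF_E=8, EF_F=8) = 18; EF_G = 18+4 = 22
Expected project duration μ = 22 days. Critical path: A → D → G.

Variances on critical path: σ²_A=0.111, σ²_D=5.444, σ²_G=2.778.
Largest is σ²_D = 5.444.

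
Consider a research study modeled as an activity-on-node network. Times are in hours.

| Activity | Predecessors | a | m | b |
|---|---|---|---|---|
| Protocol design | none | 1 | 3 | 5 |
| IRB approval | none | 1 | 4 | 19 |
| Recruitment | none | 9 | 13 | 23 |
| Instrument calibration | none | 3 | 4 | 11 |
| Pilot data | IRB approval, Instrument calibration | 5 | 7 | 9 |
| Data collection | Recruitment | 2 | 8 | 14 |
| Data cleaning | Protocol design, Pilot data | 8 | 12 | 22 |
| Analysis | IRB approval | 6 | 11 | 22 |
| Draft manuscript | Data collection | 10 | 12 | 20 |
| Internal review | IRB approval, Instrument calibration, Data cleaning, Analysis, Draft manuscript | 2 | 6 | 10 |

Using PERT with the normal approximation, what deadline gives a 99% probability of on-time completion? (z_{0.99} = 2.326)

49.7 hours

te_Protocol design = (1 + 4·3 + 5)/6 = 18/6 = 3; σ²_Protocol design = ((5−1)/6)² = 0.444
te_IRB approval = (1 + 4·4 + 19)/6 = 36/6 = 6; σ²_IRB approval = ((19−1)/6)² = 9.000
te_Recruitment = (9 + 4·13 + 23)/6 = 84/6 = 14; σ²_Recruitment = ((23−9)/6)² = 5.444
te_Instrument calibration = (3 + 4·4 + 11)/6 = 30/6 = 5; σ²_Instrument calibration = ((11−3)/6)² = 1.778
te_Pilot data = (5 + 4·7 + 9)/6 = 42/6 = 7; σ²_Pilot data = ((9−5)/6)² = 0.444
te_Data collection = (2 + 4·8 + 14)/6 = 48/6 = 8; σ²_Data collection = ((14−2)/6)² = 4.000
te_Data cleaning = (8 + 4·12 + 22)/6 = 78/6 = 13; σ²_Data cleaning = ((22−8)/6)² = 5.444
te_Analysis = (6 + 4·11 + 22)/6 = 72/6 = 12; σ²_Analysis = ((22−6)/6)² = 7.111
te_Draft manuscript = (10 + 4·12 + 20)/6 = 78/6 = 13; σ²_Draft manuscript = ((20−10)/6)² = 2.778
te_Internal review = (2 + 4·6 + 10)/6 = 36/6 = 6; σ²_Internal review = ((10−2)/6)² = 1.778

Forward pass:
ES_Protocol design = 0; EF_Protocol design = 3
ES_IRB approval = 0; EF_IRB approval = 6
ES_Recruitment = 0; EF_Recruitment = 14
ES_Instrument calibration = 0; EF_Instrument calibration = 5
ES_Pilot data = max(EF_IRB approval=6, EF_Instrument calibration=5) = 6; EF_Pilot data = 6+7 = 13
ES_Data collection = 14; EF_Data collection = 14+8 = 22
ES_Data cleaning = max(EF_Protocol design=3, EF_Pilot data=13) = 13; EF_Data cleaning = 13+13 = 26
ES_Analysis = 6; EF_Analysis = 6+12 = 18
ES_Draft manuscript = 22; EF_Draft manuscript = 22+13 = 35
ES_Internal review = max(EF_IRB approval=6, EF_Instrument calibration=5, EF_Data cleaning=26, EF_Analysis=18, EF_Draft manuscript=35) = 35; EF_Internal review = 35+6 = 41
Expected project duration μ = 41 hours. Critical path: Recruitment → Data collection → Draft manuscript → Internal review.

Variance along critical path = 5.444 + 4.000 + 2.778 + 1.778 = 14.000; σ = 3.742 hours.
D = μ + z·σ = 41 + 2.326·3.742 = 49.7 hours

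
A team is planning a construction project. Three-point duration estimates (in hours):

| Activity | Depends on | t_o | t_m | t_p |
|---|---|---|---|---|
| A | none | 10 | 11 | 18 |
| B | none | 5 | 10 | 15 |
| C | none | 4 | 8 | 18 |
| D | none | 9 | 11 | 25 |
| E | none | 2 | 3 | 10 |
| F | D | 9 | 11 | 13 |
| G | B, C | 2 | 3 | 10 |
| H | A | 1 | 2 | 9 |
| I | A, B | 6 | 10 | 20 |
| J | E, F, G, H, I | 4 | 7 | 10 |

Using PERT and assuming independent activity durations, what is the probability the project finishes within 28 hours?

te_A = (10 + 4·11 + 18)/6 = 72/6 = 12; σ²_A = ((18−10)/6)² = 1.778
te_B = (5 + 4·10 + 15)/6 = 60/6 = 10; σ²_B = ((15−5)/6)² = 2.778
te_C = (4 + 4·8 + 18)/6 = 54/6 = 9; σ²_C = ((18−4)/6)² = 5.444
te_D = (9 + 4·11 + 25)/6 = 78/6 = 13; σ²_D = ((25−9)/6)² = 7.111
te_E = (2 + 4·3 + 10)/6 = 24/6 = 4; σ²_E = ((10−2)/6)² = 1.778
te_F = (9 + 4·11 + 13)/6 = 66/6 = 11; σ²_F = ((13−9)/6)² = 0.444
te_G = (2 + 4·3 + 10)/6 = 24/6 = 4; σ²_G = ((10−2)/6)² = 1.778
te_H = (1 + 4·2 + 9)/6 = 18/6 = 3; σ²_H = ((9−1)/6)² = 1.778
te_I = (6 + 4·10 + 20)/6 = 66/6 = 11; σ²_I = ((20−6)/6)² = 5.444
te_J = (4 + 4·7 + 10)/6 = 42/6 = 7; σ²_J = ((10−4)/6)² = 1.000

Forward pass:
ES_A = 0; EF_A = 12
ES_B = 0; EF_B = 10
ES_C = 0; EF_C = 9
ES_D = 0; EF_D = 13
ES_E = 0; EF_E = 4
ES_F = 13; EF_F = 13+11 = 24
ES_G = max(EF_B=10, EF_C=9) = 10; EF_G = 10+4 = 14
ES_H = 12; EF_H = 12+3 = 15
ES_I = max(EF_A=12, EF_B=10) = 12; EF_I = 12+11 = 23
ES_J = max(EF_E=4, EF_F=24, EF_G=14, EF_H=15, EF_I=23) = 24; EF_J = 24+7 = 31
Expected project duration μ = 31 hours. Critical path: D → F → J.

Variance along critical path = 7.111 + 0.444 + 1.000 = 8.556; σ = √8.556 = 2.925 hours.
Z = (28 − 31) / 2.925 = -1.026
P(T ≤ 28) = Φ(-1.026) ≈ 0.153

0.153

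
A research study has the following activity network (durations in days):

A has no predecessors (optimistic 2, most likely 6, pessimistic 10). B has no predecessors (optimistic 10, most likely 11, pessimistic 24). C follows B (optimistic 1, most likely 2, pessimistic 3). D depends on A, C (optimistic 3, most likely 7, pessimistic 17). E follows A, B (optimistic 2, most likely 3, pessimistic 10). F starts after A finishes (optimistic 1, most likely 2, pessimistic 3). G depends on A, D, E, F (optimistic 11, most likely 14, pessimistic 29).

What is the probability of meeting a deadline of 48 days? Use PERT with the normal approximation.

0.978

te_A = (2 + 4·6 + 10)/6 = 36/6 = 6; σ²_A = ((10−2)/6)² = 1.778
te_B = (10 + 4·11 + 24)/6 = 78/6 = 13; σ²_B = ((24−10)/6)² = 5.444
te_C = (1 + 4·2 + 3)/6 = 12/6 = 2; σ²_C = ((3−1)/6)² = 0.111
te_D = (3 + 4·7 + 17)/6 = 48/6 = 8; σ²_D = ((17−3)/6)² = 5.444
te_E = (2 + 4·3 + 10)/6 = 24/6 = 4; σ²_E = ((10−2)/6)² = 1.778
te_F = (1 + 4·2 + 3)/6 = 12/6 = 2; σ²_F = ((3−1)/6)² = 0.111
te_G = (11 + 4·14 + 29)/6 = 96/6 = 16; σ²_G = ((29−11)/6)² = 9.000

Forward pass:
ES_A = 0; EF_A = 6
ES_B = 0; EF_B = 13
ES_C = 13; EF_C = 13+2 = 15
ES_D = max(EF_A=6, EF_C=15) = 15; EF_D = 15+8 = 23
ES_E = max(EF_A=6, EF_B=13) = 13; EF_E = 13+4 = 17
ES_F = 6; EF_F = 6+2 = 8
ES_G = max(EF_A=6, EF_D=23, EF_E=17, EF_F=8) = 23; EF_G = 23+16 = 39
Expected project duration μ = 39 days. Critical path: B → C → D → G.

Variance along critical path = 5.444 + 0.111 + 5.444 + 9.000 = 20.000; σ = √20.000 = 4.472 days.
Z = (48 − 39) / 4.472 = 2.012
P(T ≤ 48) = Φ(2.012) ≈ 0.978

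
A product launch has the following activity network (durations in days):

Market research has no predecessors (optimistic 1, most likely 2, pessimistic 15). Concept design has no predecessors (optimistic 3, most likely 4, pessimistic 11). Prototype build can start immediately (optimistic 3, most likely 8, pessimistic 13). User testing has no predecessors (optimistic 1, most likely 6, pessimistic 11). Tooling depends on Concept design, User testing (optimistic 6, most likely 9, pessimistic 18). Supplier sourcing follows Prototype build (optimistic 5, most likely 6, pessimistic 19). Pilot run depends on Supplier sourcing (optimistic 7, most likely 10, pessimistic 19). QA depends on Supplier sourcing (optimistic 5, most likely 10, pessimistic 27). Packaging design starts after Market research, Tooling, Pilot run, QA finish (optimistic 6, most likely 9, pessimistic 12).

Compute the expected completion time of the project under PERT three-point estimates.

37 days

te_Market research = (1 + 4·2 + 15)/6 = 24/6 = 4
te_Concept design = (3 + 4·4 + 11)/6 = 30/6 = 5
te_Prototype build = (3 + 4·8 + 13)/6 = 48/6 = 8
te_User testing = (1 + 4·6 + 11)/6 = 36/6 = 6
te_Tooling = (6 + 4·9 + 18)/6 = 60/6 = 10
te_Supplier sourcing = (5 + 4·6 + 19)/6 = 48/6 = 8
te_Pilot run = (7 + 4·10 + 19)/6 = 66/6 = 11
te_QA = (5 + 4·10 + 27)/6 = 72/6 = 12
te_Packaging design = (6 + 4·9 + 12)/6 = 54/6 = 9

Forward pass:
ES_Market research = 0; EF_Market research = 4
ES_Concept design = 0; EF_Concept design = 5
ES_Prototype build = 0; EF_Prototype build = 8
ES_User testing = 0; EF_User testing = 6
ES_Tooling = max(EF_Concept design=5, EF_User testing=6) = 6; EF_Tooling = 6+10 = 16
ES_Supplier sourcing = 8; EF_Supplier sourcing = 8+8 = 16
ES_Pilot run = 16; EF_Pilot run = 16+11 = 27
ES_QA = 16; EF_QA = 16+12 = 28
ES_Packaging design = max(EF_Market research=4, EF_Tooling=16, EF_Pilot run=27, EF_QA=28) = 28; EF_Packaging design = 28+9 = 37
Expected project duration μ = 37 days. Critical path: Prototype build → Supplier sourcing → QA → Packaging design.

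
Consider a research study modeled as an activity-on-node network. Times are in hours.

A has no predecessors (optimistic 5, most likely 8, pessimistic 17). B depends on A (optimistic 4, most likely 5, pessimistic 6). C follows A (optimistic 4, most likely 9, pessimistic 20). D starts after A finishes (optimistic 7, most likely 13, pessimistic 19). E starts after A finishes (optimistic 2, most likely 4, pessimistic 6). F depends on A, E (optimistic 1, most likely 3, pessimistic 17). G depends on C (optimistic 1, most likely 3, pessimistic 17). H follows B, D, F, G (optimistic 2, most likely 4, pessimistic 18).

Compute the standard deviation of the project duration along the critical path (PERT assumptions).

te_A = (5 + 4·8 + 17)/6 = 54/6 = 9; σ²_A = ((17−5)/6)² = 4.000
te_B = (4 + 4·5 + 6)/6 = 30/6 = 5; σ²_B = ((6−4)/6)² = 0.111
te_C = (4 + 4·9 + 20)/6 = 60/6 = 10; σ²_C = ((20−4)/6)² = 7.111
te_D = (7 + 4·13 + 19)/6 = 78/6 = 13; σ²_D = ((19−7)/6)² = 4.000
te_E = (2 + 4·4 + 6)/6 = 24/6 = 4; σ²_E = ((6−2)/6)² = 0.444
te_F = (1 + 4·3 + 17)/6 = 30/6 = 5; σ²_F = ((17−1)/6)² = 7.111
te_G = (1 + 4·3 + 17)/6 = 30/6 = 5; σ²_G = ((17−1)/6)² = 7.111
te_H = (2 + 4·4 + 18)/6 = 36/6 = 6; σ²_H = ((18−2)/6)² = 7.111

Forward pass:
ES_A = 0; EF_A = 9
ES_B = 9; EF_B = 9+5 = 14
ES_C = 9; EF_C = 9+10 = 19
ES_D = 9; EF_D = 9+13 = 22
ES_E = 9; EF_E = 9+4 = 13
ES_F = max(EF_A=9, EF_E=13) = 13; EF_F = 13+5 = 18
ES_G = 19; EF_G = 19+5 = 24
ES_H = max(EF_B=14, EF_D=22, EF_F=18, EF_G=24) = 24; EF_H = 24+6 = 30
Expected project duration μ = 30 hours. Critical path: A → C → G → H.

Variance along critical path = 4.000 + 7.111 + 7.111 + 7.111 = 25.333
σ = √25.333 = 5.033 hours

5.03 hours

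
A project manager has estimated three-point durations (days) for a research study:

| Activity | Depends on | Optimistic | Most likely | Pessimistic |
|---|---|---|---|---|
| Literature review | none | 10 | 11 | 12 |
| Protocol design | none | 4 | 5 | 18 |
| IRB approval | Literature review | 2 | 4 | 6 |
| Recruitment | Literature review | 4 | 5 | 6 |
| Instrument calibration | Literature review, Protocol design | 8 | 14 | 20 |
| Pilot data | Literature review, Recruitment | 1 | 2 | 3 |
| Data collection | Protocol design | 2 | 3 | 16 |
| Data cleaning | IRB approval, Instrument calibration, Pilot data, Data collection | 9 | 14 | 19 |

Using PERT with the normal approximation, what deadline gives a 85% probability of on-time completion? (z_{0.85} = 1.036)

te_Literature review = (10 + 4·11 + 12)/6 = 66/6 = 11; σ²_Literature review = ((12−10)/6)² = 0.111
te_Protocol design = (4 + 4·5 + 18)/6 = 42/6 = 7; σ²_Protocol design = ((18−4)/6)² = 5.444
te_IRB approval = (2 + 4·4 + 6)/6 = 24/6 = 4; σ²_IRB approval = ((6−2)/6)² = 0.444
te_Recruitment = (4 + 4·5 + 6)/6 = 30/6 = 5; σ²_Recruitment = ((6−4)/6)² = 0.111
te_Instrument calibration = (8 + 4·14 + 20)/6 = 84/6 = 14; σ²_Instrument calibration = ((20−8)/6)² = 4.000
te_Pilot data = (1 + 4·2 + 3)/6 = 12/6 = 2; σ²_Pilot data = ((3−1)/6)² = 0.111
te_Data collection = (2 + 4·3 + 16)/6 = 30/6 = 5; σ²_Data collection = ((16−2)/6)² = 5.444
te_Data cleaning = (9 + 4·14 + 19)/6 = 84/6 = 14; σ²_Data cleaning = ((19−9)/6)² = 2.778

Forward pass:
ES_Literature review = 0; EF_Literature review = 11
ES_Protocol design = 0; EF_Protocol design = 7
ES_IRB approval = 11; EF_IRB approval = 11+4 = 15
ES_Recruitment = 11; EF_Recruitment = 11+5 = 16
ES_Instrument calibration = max(EF_Literature review=11, EF_Protocol design=7) = 11; EF_Instrument calibration = 11+14 = 25
ES_Pilot data = max(EF_Literature review=11, EF_Recruitment=16) = 16; EF_Pilot data = 16+2 = 18
ES_Data collection = 7; EF_Data collection = 7+5 = 12
ES_Data cleaning = max(EF_IRB approval=15, EF_Instrument calibration=25, EF_Pilot data=18, EF_Data collection=12) = 25; EF_Data cleaning = 25+14 = 39
Expected project duration μ = 39 days. Critical path: Literature review → Instrument calibration → Data cleaning.

Variance along critical path = 0.111 + 4.000 + 2.778 = 6.889; σ = 2.625 days.
D = μ + z·σ = 39 + 1.036·2.625 = 41.7 days

41.7 days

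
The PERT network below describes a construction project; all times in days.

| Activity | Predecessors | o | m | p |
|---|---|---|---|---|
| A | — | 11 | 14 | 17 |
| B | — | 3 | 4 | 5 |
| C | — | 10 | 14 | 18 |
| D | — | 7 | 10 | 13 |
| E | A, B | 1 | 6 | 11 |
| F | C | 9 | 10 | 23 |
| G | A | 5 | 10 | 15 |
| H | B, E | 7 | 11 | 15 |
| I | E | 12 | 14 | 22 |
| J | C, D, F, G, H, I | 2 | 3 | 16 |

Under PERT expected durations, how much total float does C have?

9 days

te_A = (11 + 4·14 + 17)/6 = 84/6 = 14
te_B = (3 + 4·4 + 5)/6 = 24/6 = 4
te_C = (10 + 4·14 + 18)/6 = 84/6 = 14
te_D = (7 + 4·10 + 13)/6 = 60/6 = 10
te_E = (1 + 4·6 + 11)/6 = 36/6 = 6
te_F = (9 + 4·10 + 23)/6 = 72/6 = 12
te_G = (5 + 4·10 + 15)/6 = 60/6 = 10
te_H = (7 + 4·11 + 15)/6 = 66/6 = 11
te_I = (12 + 4·14 + 22)/6 = 90/6 = 15
te_J = (2 + 4·3 + 16)/6 = 30/6 = 5

Forward pass:
ES_A = 0; EF_A = 14
ES_B = 0; EF_B = 4
ES_C = 0; EF_C = 14
ES_D = 0; EF_D = 10
ES_E = max(EF_A=14, EF_B=4) = 14; EF_E = 14+6 = 20
ES_F = 14; EF_F = 14+12 = 26
ES_G = 14; EF_G = 14+10 = 24
ES_H = max(EF_B=4, EF_E=20) = 20; EF_H = 20+11 = 31
ES_I = 20; EF_I = 20+15 = 35
ES_J = max(EF_C=14, EF_D=10, EF_F=26, EF_G=24, EF_H=31, EF_I=35) = 35; EF_J = 35+5 = 40
Expected project duration μ = 40 days. Critical path: A → E → I → J.

Backward pass:
LF_J = 40; LS_J = 40−5 = 35
LF_I = LS_J = 35; LS_I = 35−15 = 20
LF_H = LS_J = 35; LS_H = 35−11 = 24
LF_G = LS_J = 35; LS_G = 35−10 = 25
LF_F = LS_J = 35; LS_F = 35−12 = 23
LF_E = min(LS_H=24, LS_I=20) = 20; LS_E = 20−6 = 14
LF_D = LS_J = 35; LS_D = 35−10 = 25
LF_C = min(LS_F=23, LS_J=35) = 23; LS_C = 23−14 = 9
LF_B = min(LS_E=14, LS_H=24) = 14; LS_B = 14−4 = 10
LF_A = min(LS_E=14, LS_G=25) = 14; LS_A = 14−14 = 0
Slack_C = LS_C − ES_C = 9 − 0 = 9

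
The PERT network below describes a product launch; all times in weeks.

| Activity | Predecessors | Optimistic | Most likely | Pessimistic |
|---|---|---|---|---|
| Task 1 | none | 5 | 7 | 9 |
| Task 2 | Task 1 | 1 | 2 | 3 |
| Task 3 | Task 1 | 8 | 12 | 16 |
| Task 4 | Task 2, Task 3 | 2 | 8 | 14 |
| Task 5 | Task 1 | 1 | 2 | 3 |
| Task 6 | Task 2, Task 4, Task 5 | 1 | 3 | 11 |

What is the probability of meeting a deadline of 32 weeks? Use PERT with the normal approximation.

0.631

te_Task 1 = (5 + 4·7 + 9)/6 = 42/6 = 7; σ²_Task 1 = ((9−5)/6)² = 0.444
te_Task 2 = (1 + 4·2 + 3)/6 = 12/6 = 2; σ²_Task 2 = ((3−1)/6)² = 0.111
te_Task 3 = (8 + 4·12 + 16)/6 = 72/6 = 12; σ²_Task 3 = ((16−8)/6)² = 1.778
te_Task 4 = (2 + 4·8 + 14)/6 = 48/6 = 8; σ²_Task 4 = ((14−2)/6)² = 4.000
te_Task 5 = (1 + 4·2 + 3)/6 = 12/6 = 2; σ²_Task 5 = ((3−1)/6)² = 0.111
te_Task 6 = (1 + 4·3 + 11)/6 = 24/6 = 4; σ²_Task 6 = ((11−1)/6)² = 2.778

Forward pass:
ES_Task 1 = 0; EF_Task 1 = 7
ES_Task 2 = 7; EF_Task 2 = 7+2 = 9
ES_Task 3 = 7; EF_Task 3 = 7+12 = 19
ES_Task 4 = max(EF_Task 2=9, EF_Task 3=19) = 19; EF_Task 4 = 19+8 = 27
ES_Task 5 = 7; EF_Task 5 = 7+2 = 9
ES_Task 6 = max(EF_Task 2=9, EF_Task 4=27, EF_Task 5=9) = 27; EF_Task 6 = 27+4 = 31
Expected project duration μ = 31 weeks. Critical path: Task 1 → Task 3 → Task 4 → Task 6.

Variance along critical path = 0.444 + 1.778 + 4.000 + 2.778 = 9.000; σ = √9.000 = 3.000 weeks.
Z = (32 − 31) / 3.000 = 0.333
P(T ≤ 32) = Φ(0.333) ≈ 0.631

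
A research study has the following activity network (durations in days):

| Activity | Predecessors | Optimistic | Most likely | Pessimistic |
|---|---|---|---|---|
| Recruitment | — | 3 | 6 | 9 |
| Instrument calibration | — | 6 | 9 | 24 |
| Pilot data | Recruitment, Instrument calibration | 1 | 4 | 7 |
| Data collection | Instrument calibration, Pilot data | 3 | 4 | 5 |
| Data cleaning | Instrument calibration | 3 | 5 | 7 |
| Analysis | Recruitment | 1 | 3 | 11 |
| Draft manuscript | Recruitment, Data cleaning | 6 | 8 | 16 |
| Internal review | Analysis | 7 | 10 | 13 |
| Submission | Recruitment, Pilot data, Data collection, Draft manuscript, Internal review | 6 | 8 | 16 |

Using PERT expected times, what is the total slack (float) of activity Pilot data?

te_Recruitment = (3 + 4·6 + 9)/6 = 36/6 = 6
te_Instrument calibration = (6 + 4·9 + 24)/6 = 66/6 = 11
te_Pilot data = (1 + 4·4 + 7)/6 = 24/6 = 4
te_Data collection = (3 + 4·4 + 5)/6 = 24/6 = 4
te_Data cleaning = (3 + 4·5 + 7)/6 = 30/6 = 5
te_Analysis = (1 + 4·3 + 11)/6 = 24/6 = 4
te_Draft manuscript = (6 + 4·8 + 16)/6 = 54/6 = 9
te_Internal review = (7 + 4·10 + 13)/6 = 60/6 = 10
te_Submission = (6 + 4·8 + 16)/6 = 54/6 = 9

Forward pass:
ES_Recruitment = 0; EF_Recruitment = 6
ES_Instrument calibration = 0; EF_Instrument calibration = 11
ES_Pilot data = max(EF_Recruitment=6, EF_Instrument calibration=11) = 11; EF_Pilot data = 11+4 = 15
ES_Data collection = max(EF_Instrument calibration=11, EF_Pilot data=15) = 15; EF_Data collection = 15+4 = 19
ES_Data cleaning = 11; EF_Data cleaning = 11+5 = 16
ES_Analysis = 6; EF_Analysis = 6+4 = 10
ES_Draft manuscript = max(EF_Recruitment=6, EF_Data cleaning=16) = 16; EF_Draft manuscript = 16+9 = 25
ES_Internal review = 10; EF_Internal review = 10+10 = 20
ES_Submission = max(EF_Recruitment=6, EF_Pilot data=15, EF_Data collection=19, EF_Draft manuscript=25, EF_Internal review=20) = 25; EF_Submission = 25+9 = 34
Expected project duration μ = 34 days. Critical path: Instrument calibration → Data cleaning → Draft manuscript → Submission.

Backward pass:
LF_Submission = 34; LS_Submission = 34−9 = 25
LF_Internal review = LS_Submission = 25; LS_Internal review = 25−10 = 15
LF_Draft manuscript = LS_Submission = 25; LS_Draft manuscript = 25−9 = 16
LF_Analysis = LS_Internal review = 15; LS_Analysis = 15−4 = 11
LF_Data cleaning = LS_Draft manuscript = 16; LS_Data cleaning = 16−5 = 11
LF_Data collection = LS_Submission = 25; LS_Data collection = 25−4 = 21
LF_Pilot data = min(LS_Data collection=21, LS_Submission=25) = 21; LS_Pilot data = 21−4 = 17
LF_Instrument calibration = min(LS_Pilot data=17, LS_Data collection=21, LS_Data cleaning=11) = 11; LS_Instrument calibration = 11−11 = 0
LF_Recruitment = min(LS_Pilot data=17, LS_Analysis=11, LS_Draft manuscript=16, LS_Submission=25) = 11; LS_Recruitment = 11−6 = 5
Slack_Pilot data = LS_Pilot data − ES_Pilot data = 17 − 11 = 6

6 days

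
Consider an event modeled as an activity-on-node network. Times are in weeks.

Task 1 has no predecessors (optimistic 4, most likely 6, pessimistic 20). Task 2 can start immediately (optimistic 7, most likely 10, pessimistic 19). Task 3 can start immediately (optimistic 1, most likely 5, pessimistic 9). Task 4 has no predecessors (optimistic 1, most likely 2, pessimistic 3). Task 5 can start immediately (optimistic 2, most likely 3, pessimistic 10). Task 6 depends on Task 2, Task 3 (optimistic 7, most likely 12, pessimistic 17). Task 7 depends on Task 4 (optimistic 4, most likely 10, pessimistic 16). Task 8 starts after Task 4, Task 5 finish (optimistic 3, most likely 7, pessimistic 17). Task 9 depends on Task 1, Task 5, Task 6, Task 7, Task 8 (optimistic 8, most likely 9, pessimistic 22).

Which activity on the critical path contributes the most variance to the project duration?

Task 9

te_Task 1 = (4 + 4·6 + 20)/6 = 48/6 = 8; σ²_Task 1 = ((20−4)/6)² = 7.111
te_Task 2 = (7 + 4·10 + 19)/6 = 66/6 = 11; σ²_Task 2 = ((19−7)/6)² = 4.000
te_Task 3 = (1 + 4·5 + 9)/6 = 30/6 = 5; σ²_Task 3 = ((9−1)/6)² = 1.778
te_Task 4 = (1 + 4·2 + 3)/6 = 12/6 = 2; σ²_Task 4 = ((3−1)/6)² = 0.111
te_Task 5 = (2 + 4·3 + 10)/6 = 24/6 = 4; σ²_Task 5 = ((10−2)/6)² = 1.778
te_Task 6 = (7 + 4·12 + 17)/6 = 72/6 = 12; σ²_Task 6 = ((17−7)/6)² = 2.778
te_Task 7 = (4 + 4·10 + 16)/6 = 60/6 = 10; σ²_Task 7 = ((16−4)/6)² = 4.000
te_Task 8 = (3 + 4·7 + 17)/6 = 48/6 = 8; σ²_Task 8 = ((17−3)/6)² = 5.444
te_Task 9 = (8 + 4·9 + 22)/6 = 66/6 = 11; σ²_Task 9 = ((22−8)/6)² = 5.444

Forward pass:
ES_Task 1 = 0; EF_Task 1 = 8
ES_Task 2 = 0; EF_Task 2 = 11
ES_Task 3 = 0; EF_Task 3 = 5
ES_Task 4 = 0; EF_Task 4 = 2
ES_Task 5 = 0; EF_Task 5 = 4
ES_Task 6 = max(EF_Task 2=11, EF_Task 3=5) = 11; EF_Task 6 = 11+12 = 23
ES_Task 7 = 2; EF_Task 7 = 2+10 = 12
ES_Task 8 = max(EF_Task 4=2, EF_Task 5=4) = 4; EF_Task 8 = 4+8 = 12
ES_Task 9 = max(EF_Task 1=8, EF_Task 5=4, EF_Task 6=23, EF_Task 7=12, EF_Task 8=12) = 23; EF_Task 9 = 23+11 = 34
Expected project duration μ = 34 weeks. Critical path: Task 2 → Task 6 → Task 9.

Variances on critical path: σ²_Task 2=4.000, σ²_Task 6=2.778, σ²_Task 9=5.444.
Largest is σ²_Task 9 = 5.444.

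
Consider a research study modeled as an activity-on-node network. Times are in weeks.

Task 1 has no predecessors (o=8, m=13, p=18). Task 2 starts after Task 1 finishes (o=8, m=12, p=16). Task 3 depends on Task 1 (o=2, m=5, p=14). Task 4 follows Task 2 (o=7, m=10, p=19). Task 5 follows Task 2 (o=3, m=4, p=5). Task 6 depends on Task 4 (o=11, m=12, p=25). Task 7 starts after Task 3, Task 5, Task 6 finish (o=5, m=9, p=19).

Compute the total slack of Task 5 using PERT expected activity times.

te_Task 1 = (8 + 4·13 + 18)/6 = 78/6 = 13
te_Task 2 = (8 + 4·12 + 16)/6 = 72/6 = 12
te_Task 3 = (2 + 4·5 + 14)/6 = 36/6 = 6
te_Task 4 = (7 + 4·10 + 19)/6 = 66/6 = 11
te_Task 5 = (3 + 4·4 + 5)/6 = 24/6 = 4
te_Task 6 = (11 + 4·12 + 25)/6 = 84/6 = 14
te_Task 7 = (5 + 4·9 + 19)/6 = 60/6 = 10

Forward pass:
ES_Task 1 = 0; EF_Task 1 = 13
ES_Task 2 = 13; EF_Task 2 = 13+12 = 25
ES_Task 3 = 13; EF_Task 3 = 13+6 = 19
ES_Task 4 = 25; EF_Task 4 = 25+11 = 36
ES_Task 5 = 25; EF_Task 5 = 25+4 = 29
ES_Task 6 = 36; EF_Task 6 = 36+14 = 50
ES_Task 7 = max(EF_Task 3=19, EF_Task 5=29, EF_Task 6=50) = 50; EF_Task 7 = 50+10 = 60
Expected project duration μ = 60 weeks. Critical path: Task 1 → Task 2 → Task 4 → Task 6 → Task 7.

Backward pass:
LF_Task 7 = 60; LS_Task 7 = 60−10 = 50
LF_Task 6 = LS_Task 7 = 50; LS_Task 6 = 50−14 = 36
LF_Task 5 = LS_Task 7 = 50; LS_Task 5 = 50−4 = 46
LF_Task 4 = LS_Task 6 = 36; LS_Task 4 = 36−11 = 25
LF_Task 3 = LS_Task 7 = 50; LS_Task 3 = 50−6 = 44
LF_Task 2 = min(LS_Task 4=25, LS_Task 5=46) = 25; LS_Task 2 = 25−12 = 13
LF_Task 1 = min(LS_Task 2=13, LS_Task 3=44) = 13; LS_Task 1 = 13−13 = 0
Slack_Task 5 = LS_Task 5 − ES_Task 5 = 46 − 25 = 21

21 weeks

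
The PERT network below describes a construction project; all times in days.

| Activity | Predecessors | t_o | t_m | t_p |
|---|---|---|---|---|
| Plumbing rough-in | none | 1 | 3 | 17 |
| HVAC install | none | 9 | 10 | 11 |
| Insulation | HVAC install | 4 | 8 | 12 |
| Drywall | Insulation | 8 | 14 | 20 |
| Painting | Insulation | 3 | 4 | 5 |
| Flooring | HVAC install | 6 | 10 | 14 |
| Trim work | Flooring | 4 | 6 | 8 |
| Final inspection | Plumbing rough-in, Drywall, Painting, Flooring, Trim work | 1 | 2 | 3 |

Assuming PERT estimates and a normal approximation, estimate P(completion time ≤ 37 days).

0.890

te_Plumbing rough-in = (1 + 4·3 + 17)/6 = 30/6 = 5; σ²_Plumbing rough-in = ((17−1)/6)² = 7.111
te_HVAC install = (9 + 4·10 + 11)/6 = 60/6 = 10; σ²_HVAC install = ((11−9)/6)² = 0.111
te_Insulation = (4 + 4·8 + 12)/6 = 48/6 = 8; σ²_Insulation = ((12−4)/6)² = 1.778
te_Drywall = (8 + 4·14 + 20)/6 = 84/6 = 14; σ²_Drywall = ((20−8)/6)² = 4.000
te_Painting = (3 + 4·4 + 5)/6 = 24/6 = 4; σ²_Painting = ((5−3)/6)² = 0.111
te_Flooring = (6 + 4·10 + 14)/6 = 60/6 = 10; σ²_Flooring = ((14−6)/6)² = 1.778
te_Trim work = (4 + 4·6 + 8)/6 = 36/6 = 6; σ²_Trim work = ((8−4)/6)² = 0.444
te_Final inspection = (1 + 4·2 + 3)/6 = 12/6 = 2; σ²_Final inspection = ((3−1)/6)² = 0.111

Forward pass:
ES_Plumbing rough-in = 0; EF_Plumbing rough-in = 5
ES_HVAC install = 0; EF_HVAC install = 10
ES_Insulation = 10; EF_Insulation = 10+8 = 18
ES_Drywall = 18; EF_Drywall = 18+14 = 32
ES_Painting = 18; EF_Painting = 18+4 = 22
ES_Flooring = 10; EF_Flooring = 10+10 = 20
ES_Trim work = 20; EF_Trim work = 20+6 = 26
ES_Final inspection = max(EF_Plumbing rough-in=5, EF_Drywall=32, EF_Painting=22, EF_Flooring=20, EF_Trim work=26) = 32; EF_Final inspection = 32+2 = 34
Expected project duration μ = 34 days. Critical path: HVAC install → Insulation → Drywall → Final inspection.

Variance along critical path = 0.111 + 1.778 + 4.000 + 0.111 = 6.000; σ = √6.000 = 2.449 days.
Z = (37 − 34) / 2.449 = 1.225
P(T ≤ 37) = Φ(1.225) ≈ 0.890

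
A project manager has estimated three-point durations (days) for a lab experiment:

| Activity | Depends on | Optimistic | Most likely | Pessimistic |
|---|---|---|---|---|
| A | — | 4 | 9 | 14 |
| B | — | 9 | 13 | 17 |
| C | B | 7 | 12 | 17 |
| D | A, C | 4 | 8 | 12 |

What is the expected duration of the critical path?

33 days

te_A = (4 + 4·9 + 14)/6 = 54/6 = 9
te_B = (9 + 4·13 + 17)/6 = 78/6 = 13
te_C = (7 + 4·12 + 17)/6 = 72/6 = 12
te_D = (4 + 4·8 + 12)/6 = 48/6 = 8

Forward pass:
ES_A = 0; EF_A = 9
ES_B = 0; EF_B = 13
ES_C = 13; EF_C = 13+12 = 25
ES_D = max(EF_A=9, EF_C=25) = 25; EF_D = 25+8 = 33
Expected project duration μ = 33 days. Critical path: B → C → D.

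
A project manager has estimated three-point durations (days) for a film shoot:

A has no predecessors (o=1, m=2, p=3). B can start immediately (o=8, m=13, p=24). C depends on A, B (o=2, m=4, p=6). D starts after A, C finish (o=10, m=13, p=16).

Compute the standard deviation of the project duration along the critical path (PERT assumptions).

2.92 days

te_A = (1 + 4·2 + 3)/6 = 12/6 = 2; σ²_A = ((3−1)/6)² = 0.111
te_B = (8 + 4·13 + 24)/6 = 84/6 = 14; σ²_B = ((24−8)/6)² = 7.111
te_C = (2 + 4·4 + 6)/6 = 24/6 = 4; σ²_C = ((6−2)/6)² = 0.444
te_D = (10 + 4·13 + 16)/6 = 78/6 = 13; σ²_D = ((16−10)/6)² = 1.000

Forward pass:
ES_A = 0; EF_A = 2
ES_B = 0; EF_B = 14
ES_C = max(EF_A=2, EF_B=14) = 14; EF_C = 14+4 = 18
ES_D = max(EF_A=2, EF_C=18) = 18; EF_D = 18+13 = 31
Expected project duration μ = 31 days. Critical path: B → C → D.

Variance along critical path = 7.111 + 0.444 + 1.000 = 8.556
σ = √8.556 = 2.925 days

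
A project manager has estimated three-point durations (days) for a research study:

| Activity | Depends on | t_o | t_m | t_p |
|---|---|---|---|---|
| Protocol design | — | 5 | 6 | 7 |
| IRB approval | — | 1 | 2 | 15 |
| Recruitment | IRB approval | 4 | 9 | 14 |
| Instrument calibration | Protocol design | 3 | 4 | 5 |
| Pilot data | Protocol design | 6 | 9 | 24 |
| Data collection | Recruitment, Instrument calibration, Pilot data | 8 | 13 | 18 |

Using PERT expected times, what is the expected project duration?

30 days

te_Protocol design = (5 + 4·6 + 7)/6 = 36/6 = 6
te_IRB approval = (1 + 4·2 + 15)/6 = 24/6 = 4
te_Recruitment = (4 + 4·9 + 14)/6 = 54/6 = 9
te_Instrument calibration = (3 + 4·4 + 5)/6 = 24/6 = 4
te_Pilot data = (6 + 4·9 + 24)/6 = 66/6 = 11
te_Data collection = (8 + 4·13 + 18)/6 = 78/6 = 13

Forward pass:
ES_Protocol design = 0; EF_Protocol design = 6
ES_IRB approval = 0; EF_IRB approval = 4
ES_Recruitment = 4; EF_Recruitment = 4+9 = 13
ES_Instrument calibration = 6; EF_Instrument calibration = 6+4 = 10
ES_Pilot data = 6; EF_Pilot data = 6+11 = 17
ES_Data collection = max(EF_Recruitment=13, EF_Instrument calibration=10, EF_Pilot data=17) = 17; EF_Data collection = 17+13 = 30
Expected project duration μ = 30 days. Critical path: Protocol design → Pilot data → Data collection.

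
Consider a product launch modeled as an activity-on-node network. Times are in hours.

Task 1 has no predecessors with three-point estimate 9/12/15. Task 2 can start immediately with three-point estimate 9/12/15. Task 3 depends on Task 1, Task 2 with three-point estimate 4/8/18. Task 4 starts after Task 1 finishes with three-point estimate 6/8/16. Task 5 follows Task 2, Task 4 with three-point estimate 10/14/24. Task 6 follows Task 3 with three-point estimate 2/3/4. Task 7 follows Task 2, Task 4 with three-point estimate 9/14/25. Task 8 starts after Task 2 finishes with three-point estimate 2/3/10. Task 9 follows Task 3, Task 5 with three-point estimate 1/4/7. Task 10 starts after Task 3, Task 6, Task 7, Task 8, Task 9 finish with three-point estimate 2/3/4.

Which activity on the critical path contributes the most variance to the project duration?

Task 5

te_Task 1 = (9 + 4·12 + 15)/6 = 72/6 = 12; σ²_Task 1 = ((15−9)/6)² = 1.000
te_Task 2 = (9 + 4·12 + 15)/6 = 72/6 = 12; σ²_Task 2 = ((15−9)/6)² = 1.000
te_Task 3 = (4 + 4·8 + 18)/6 = 54/6 = 9; σ²_Task 3 = ((18−4)/6)² = 5.444
te_Task 4 = (6 + 4·8 + 16)/6 = 54/6 = 9; σ²_Task 4 = ((16−6)/6)² = 2.778
te_Task 5 = (10 + 4·14 + 24)/6 = 90/6 = 15; σ²_Task 5 = ((24−10)/6)² = 5.444
te_Task 6 = (2 + 4·3 + 4)/6 = 18/6 = 3; σ²_Task 6 = ((4−2)/6)² = 0.111
te_Task 7 = (9 + 4·14 + 25)/6 = 90/6 = 15; σ²_Task 7 = ((25−9)/6)² = 7.111
te_Task 8 = (2 + 4·3 + 10)/6 = 24/6 = 4; σ²_Task 8 = ((10−2)/6)² = 1.778
te_Task 9 = (1 + 4·4 + 7)/6 = 24/6 = 4; σ²_Task 9 = ((7−1)/6)² = 1.000
te_Task 10 = (2 + 4·3 + 4)/6 = 18/6 = 3; σ²_Task 10 = ((4−2)/6)² = 0.111

Forward pass:
ES_Task 1 = 0; EF_Task 1 = 12
ES_Task 2 = 0; EF_Task 2 = 12
ES_Task 3 = max(EF_Task 1=12, EF_Task 2=12) = 12; EF_Task 3 = 12+9 = 21
ES_Task 4 = 12; EF_Task 4 = 12+9 = 21
ES_Task 5 = max(EF_Task 2=12, EF_Task 4=21) = 21; EF_Task 5 = 21+15 = 36
ES_Task 6 = 21; EF_Task 6 = 21+3 = 24
ES_Task 7 = max(EF_Task 2=12, EF_Task 4=21) = 21; EF_Task 7 = 21+15 = 36
ES_Task 8 = 12; EF_Task 8 = 12+4 = 16
ES_Task 9 = max(EF_Task 3=21, EF_Task 5=36) = 36; EF_Task 9 = 36+4 = 40
ES_Task 10 = max(EF_Task 3=21, EF_Task 6=24, EF_Task 7=36, EF_Task 8=16, EF_Task 9=40) = 40; EF_Task 10 = 40+3 = 43
Expected project duration μ = 43 hours. Critical path: Task 1 → Task 4 → Task 5 → Task 9 → Task 10.

Variances on critical path: σ²_Task 1=1.000, σ²_Task 4=2.778, σ²_Task 5=5.444, σ²_Task 9=1.000, σ²_Task 10=0.111.
Largest is σ²_Task 5 = 5.444.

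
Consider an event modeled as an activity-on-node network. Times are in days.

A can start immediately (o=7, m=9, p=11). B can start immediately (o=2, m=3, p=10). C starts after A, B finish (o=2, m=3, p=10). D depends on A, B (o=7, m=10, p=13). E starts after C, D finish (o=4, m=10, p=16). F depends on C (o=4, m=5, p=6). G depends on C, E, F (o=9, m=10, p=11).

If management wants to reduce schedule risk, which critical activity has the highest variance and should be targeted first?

E

te_A = (7 + 4·9 + 11)/6 = 54/6 = 9; σ²_A = ((11−7)/6)² = 0.444
te_B = (2 + 4·3 + 10)/6 = 24/6 = 4; σ²_B = ((10−2)/6)² = 1.778
te_C = (2 + 4·3 + 10)/6 = 24/6 = 4; σ²_C = ((10−2)/6)² = 1.778
te_D = (7 + 4·10 + 13)/6 = 60/6 = 10; σ²_D = ((13−7)/6)² = 1.000
te_E = (4 + 4·10 + 16)/6 = 60/6 = 10; σ²_E = ((16−4)/6)² = 4.000
te_F = (4 + 4·5 + 6)/6 = 30/6 = 5; σ²_F = ((6−4)/6)² = 0.111
te_G = (9 + 4·10 + 11)/6 = 60/6 = 10; σ²_G = ((11−9)/6)² = 0.111

Forward pass:
ES_A = 0; EF_A = 9
ES_B = 0; EF_B = 4
ES_C = max(EF_A=9, EF_B=4) = 9; EF_C = 9+4 = 13
ES_D = max(EF_A=9, EF_B=4) = 9; EF_D = 9+10 = 19
ES_E = max(EF_C=13, EF_D=19) = 19; EF_E = 19+10 = 29
ES_F = 13; EF_F = 13+5 = 18
ES_G = max(EF_C=13, EF_E=29, EF_F=18) = 29; EF_G = 29+10 = 39
Expected project duration μ = 39 days. Critical path: A → D → E → G.

Variances on critical path: σ²_A=0.444, σ²_D=1.000, σ²_E=4.000, σ²_G=0.111.
Largest is σ²_E = 4.000.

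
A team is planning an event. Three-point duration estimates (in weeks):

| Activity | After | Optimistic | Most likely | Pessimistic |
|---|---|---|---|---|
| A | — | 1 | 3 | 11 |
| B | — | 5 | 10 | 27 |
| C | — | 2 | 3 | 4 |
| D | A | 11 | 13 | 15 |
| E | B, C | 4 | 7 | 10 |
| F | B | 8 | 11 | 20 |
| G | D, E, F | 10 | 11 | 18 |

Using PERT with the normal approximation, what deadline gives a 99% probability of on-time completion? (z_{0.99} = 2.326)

te_A = (1 + 4·3 + 11)/6 = 24/6 = 4; σ²_A = ((11−1)/6)² = 2.778
te_B = (5 + 4·10 + 27)/6 = 72/6 = 12; σ²_B = ((27−5)/6)² = 13.444
te_C = (2 + 4·3 + 4)/6 = 18/6 = 3; σ²_C = ((4−2)/6)² = 0.111
te_D = (11 + 4·13 + 15)/6 = 78/6 = 13; σ²_D = ((15−11)/6)² = 0.444
te_E = (4 + 4·7 + 10)/6 = 42/6 = 7; σ²_E = ((10−4)/6)² = 1.000
te_F = (8 + 4·11 + 20)/6 = 72/6 = 12; σ²_F = ((20−8)/6)² = 4.000
te_G = (10 + 4·11 + 18)/6 = 72/6 = 12; σ²_G = ((18−10)/6)² = 1.778

Forward pass:
ES_A = 0; EF_A = 4
ES_B = 0; EF_B = 12
ES_C = 0; EF_C = 3
ES_D = 4; EF_D = 4+13 = 17
ES_E = max(EF_B=12, EF_C=3) = 12; EF_E = 12+7 = 19
ES_F = 12; EF_F = 12+12 = 24
ES_G = max(EF_D=17, EF_E=19, EF_F=24) = 24; EF_G = 24+12 = 36
Expected project duration μ = 36 weeks. Critical path: B → F → G.

Variance along critical path = 13.444 + 4.000 + 1.778 = 19.222; σ = 4.384 weeks.
D = μ + z·σ = 36 + 2.326·4.384 = 46.2 weeks

46.2 weeks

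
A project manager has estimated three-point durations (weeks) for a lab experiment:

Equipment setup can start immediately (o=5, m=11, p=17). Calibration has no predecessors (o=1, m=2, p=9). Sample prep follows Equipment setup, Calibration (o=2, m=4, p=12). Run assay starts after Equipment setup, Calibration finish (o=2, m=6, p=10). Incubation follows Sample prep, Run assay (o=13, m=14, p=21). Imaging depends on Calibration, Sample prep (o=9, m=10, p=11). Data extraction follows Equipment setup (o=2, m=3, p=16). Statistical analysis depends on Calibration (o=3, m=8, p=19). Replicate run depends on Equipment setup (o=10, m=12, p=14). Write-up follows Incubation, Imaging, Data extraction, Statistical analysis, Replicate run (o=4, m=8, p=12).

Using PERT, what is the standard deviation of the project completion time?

te_Equipment setup = (5 + 4·11 + 17)/6 = 66/6 = 11; σ²_Equipment setup = ((17−5)/6)² = 4.000
te_Calibration = (1 + 4·2 + 9)/6 = 18/6 = 3; σ²_Calibration = ((9−1)/6)² = 1.778
te_Sample prep = (2 + 4·4 + 12)/6 = 30/6 = 5; σ²_Sample prep = ((12−2)/6)² = 2.778
te_Run assay = (2 + 4·6 + 10)/6 = 36/6 = 6; σ²_Run assay = ((10−2)/6)² = 1.778
te_Incubation = (13 + 4·14 + 21)/6 = 90/6 = 15; σ²_Incubation = ((21−13)/6)² = 1.778
te_Imaging = (9 + 4·10 + 11)/6 = 60/6 = 10; σ²_Imaging = ((11−9)/6)² = 0.111
te_Data extraction = (2 + 4·3 + 16)/6 = 30/6 = 5; σ²_Data extraction = ((16−2)/6)² = 5.444
te_Statistical analysis = (3 + 4·8 + 19)/6 = 54/6 = 9; σ²_Statistical analysis = ((19−3)/6)² = 7.111
te_Replicate run = (10 + 4·12 + 14)/6 = 72/6 = 12; σ²_Replicate run = ((14−10)/6)² = 0.444
te_Write-up = (4 + 4·8 + 12)/6 = 48/6 = 8; σ²_Write-up = ((12−4)/6)² = 1.778

Forward pass:
ES_Equipment setup = 0; EF_Equipment setup = 11
ES_Calibration = 0; EF_Calibration = 3
ES_Sample prep = max(EF_Equipment setup=11, EF_Calibration=3) = 11; EF_Sample prep = 11+5 = 16
ES_Run assay = max(EF_Equipment setup=11, EF_Calibration=3) = 11; EF_Run assay = 11+6 = 17
ES_Incubation = max(EF_Sample prep=16, EF_Run assay=17) = 17; EF_Incubation = 17+15 = 32
ES_Imaging = max(EF_Calibration=3, EF_Sample prep=16) = 16; EF_Imaging = 16+10 = 26
ES_Data extraction = 11; EF_Data extraction = 11+5 = 16
ES_Statistical analysis = 3; EF_Statistical analysis = 3+9 = 12
ES_Replicate run = 11; EF_Replicate run = 11+12 = 23
ES_Write-up = max(EF_Incubation=32, EF_Imaging=26, EF_Data extraction=16, EF_Statistical analysis=12, EF_Replicate run=23) = 32; EF_Write-up = 32+8 = 40
Expected project duration μ = 40 weeks. Critical path: Equipment setup → Run assay → Incubation → Write-up.

Variance along critical path = 4.000 + 1.778 + 1.778 + 1.778 = 9.333
σ = √9.333 = 3.055 weeks

3.06 weeks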